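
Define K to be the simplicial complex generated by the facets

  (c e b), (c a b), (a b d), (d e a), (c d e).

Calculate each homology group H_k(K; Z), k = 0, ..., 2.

H_0 = Z,  H_1 = Z,  H_2 = 0.

Fix the vertex order a < b < c < d < e and write every simplex with vertices in increasing order. Then dim K = 2 and the simplices of K are:

  0-simplices (5): a, b, c, d, e
  1-simplices (10): ab, ac, ad, ae, bc, bd, be, cd, ce, de
  2-simplices (5): abc, abd, ade, bce, cde

Hence C_0 ≅ Z^5, C_1 ≅ Z^10, C_2 ≅ Z^5.

The boundary map ∂_1: C_1 → C_0 sends each edge [p,q] (with p < q) to q − p. For instance
  ∂bd = d − b.
The 5×10 boundary matrix has rank 4 and Smith normal form diag(1,1,1,1).

Boundary ∂_2: C_2 → C_1 acts by ∂[p,q,r] = [q,r] − [p,r] + [p,q]. For instance
  ∂bce = ce − be + bc,
  ∂cde = de − ce + cd.
As a 10×5 matrix over Z this has rank 5, with invariant factors (1,1,1,1,1).

Reading off H_k = ker ∂_k / im ∂_{k+1}:

  H_0: rank C_0 − rank ∂_1 = 5 − 4 = 1, and the invariant factors of ∂_1 are all 1, so H_0 ≅ Z.
  H_1: rank ker ∂_1 − rank ∂_2 = (10 − 4) − 5 = 1, and the invariant factors of ∂_2 are all 1, so H_1 ≅ Z.
  H_2: rank ker ∂_2 − rank ∂_3 = (5 − 5) − 0 = 0, and there is no ∂_3, so H_2 ≅ 0.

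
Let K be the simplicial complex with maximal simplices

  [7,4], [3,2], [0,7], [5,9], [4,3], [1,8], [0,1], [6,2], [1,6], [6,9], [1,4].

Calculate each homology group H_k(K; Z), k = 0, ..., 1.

H_0 = Z,  H_1 = Z^2.

Order the vertices as 0 < 1 < 2 < 3 < 4 < 5 < 6 < 7 < 8 < 9. Listing each simplex with vertices in this order, K has dimension 1 with simplices:

  0-simplices (10): [0], [1], [2], [3], [4], [5], [6], [7], [8], [9]
  1-simplices (11): [0,1], [0,7], [1,4], [1,6], [1,8], [2,3], [2,6], [3,4], [4,7], [5,9], [6,9]

so the chain groups are C_0 ≅ Z^10, C_1 ≅ Z^11.

Boundary ∂_1: C_1 → C_0 is given by ∂[p,q] = [q] − [p]. For instance
  ∂[1,6] = [6] − [1].
The 10×11 boundary matrix has rank 9 and Smith normal form diag(1,1,1,1,1,1,1,1,1).

Computing H_k = (kernel of ∂_k) / (image of ∂_{k+1}):

  H_0: rank C_0 − rank ∂_1 = 10 − 9 = 1, and the invariant factors of ∂_1 are all 1, so H_0 ≅ Z.
  H_1: rank ker ∂_1 − rank ∂_2 = (11 − 9) − 0 = 2, and there is no ∂_2, so H_1 ≅ Z^2.

As a check, the Euler characteristic is 10 − 11 = -1, which agrees with 1 − 2 = -1.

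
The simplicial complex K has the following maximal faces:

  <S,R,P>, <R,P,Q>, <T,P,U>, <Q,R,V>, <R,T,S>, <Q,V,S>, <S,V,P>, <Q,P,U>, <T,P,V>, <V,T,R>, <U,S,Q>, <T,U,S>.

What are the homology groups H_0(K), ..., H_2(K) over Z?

H_0 = Z,  H_1 = Z/2,  H_2 = 0.

K has 7 vertices, 18 edges, 12 triangles.
rank ∂_0 = 0, rank ∂_1 = 6 ⇒ b_0 = 7 − 0 − 6 = 1; all invariant factors of ∂_1 are 1 so no torsion. So H_0 ≅ Z.
rank ∂_1 = 6, rank ∂_2 = 12 ⇒ b_1 = 18 − 6 − 12 = 0; ∂_2 has invariant factor(s) [2] giving torsion. So H_1 ≅ Z/2.
rank ∂_2 = 12, rank ∂_3 = 0 ⇒ b_2 = 12 − 12 − 0 = 0. So H_2 ≅ 0.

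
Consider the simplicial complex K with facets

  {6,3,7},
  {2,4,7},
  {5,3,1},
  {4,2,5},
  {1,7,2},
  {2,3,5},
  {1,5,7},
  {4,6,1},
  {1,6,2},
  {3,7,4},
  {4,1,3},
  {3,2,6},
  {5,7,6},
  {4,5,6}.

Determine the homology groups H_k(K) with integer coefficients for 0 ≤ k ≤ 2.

We work with the vertex ordering 1 < 2 < 3 < 4 < 5 < 6 < 7. The simplices of K, each written with vertices in increasing order, are:

  0-simplices (7): [1], [2], [3], [4], [5], [6], [7]
  1-simplices (21): [1,2], [1,3], [1,4], [1,5], [1,6], [1,7], [2,3], [2,4], [2,5], [2,6], [2,7], [3,4], [3,5], [3,6], [3,7], [4,5], [4,6], [4,7], [5,6], [5,7], [6,7]
  2-simplices (14): [1,2,6], [1,2,7], [1,3,4], [1,3,5], [1,4,6], [1,5,7], [2,3,5], [2,3,6], [2,4,5], [2,4,7], [3,4,7], [3,6,7], [4,5,6], [5,6,7]

giving chain groups C_0 ≅ Z^7, C_1 ≅ Z^21, C_2 ≅ Z^14.

Boundary ∂_1: C_1 → C_0 sends each edge [p,q] (with p < q) to q − p. For instance
  ∂[1,5] = [5] − [1].
The resulting 7×21 matrix has rank 6, and its Smith normal form has invariant factors (1,1,1,1,1,1).

∂_2: C_2 → C_1 maps a triangle to the signed sum of its edges. For instance
  ∂[1,3,5] = [3,5] − [1,5] + [1,3],
  ∂[4,5,6] = [5,6] − [4,6] + [4,5].
The 21×14 boundary matrix has rank 13 and Smith normal form diag(1,1,1,1,1,1,1,1,1,1,1,1,1).

Computing H_k = (kernel of ∂_k) / (image of ∂_{k+1}):

  H_0: rank C_0 − rank ∂_1 = 7 − 6 = 1, and the invariant factors of ∂_1 are all 1, so H_0 ≅ Z.
  H_1: rank ker ∂_1 − rank ∂_2 = (21 − 6) − 13 = 2, and the invariant factors of ∂_2 are all 1, so H_1 ≅ Z^2.
  H_2: rank ker ∂_2 − rank ∂_3 = (14 − 13) − 0 = 1, and there is no ∂_3, so H_2 ≅ Z.

H_0 = Z,  H_1 = Z^2,  H_2 = Z.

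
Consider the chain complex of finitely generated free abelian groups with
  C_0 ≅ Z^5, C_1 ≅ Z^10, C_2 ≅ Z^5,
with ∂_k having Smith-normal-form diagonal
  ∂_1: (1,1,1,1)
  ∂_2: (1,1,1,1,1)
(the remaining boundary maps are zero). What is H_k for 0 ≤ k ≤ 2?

H_0: b_0 = 5 − 0 − 4 = 1; torsion from ∂_1 factors > 1: none. So H_0 ≅ Z.
H_1: b_1 = 10 − 4 − 5 = 1; torsion from ∂_2 factors > 1: none. So H_1 ≅ Z.
H_2: b_2 = 5 − 5 − 0 = 0; torsion from ∂_3 factors > 1: none. So H_2 ≅ 0.

H_0 ≅ Z,  H_1 ≅ Z,  H_2 = 0.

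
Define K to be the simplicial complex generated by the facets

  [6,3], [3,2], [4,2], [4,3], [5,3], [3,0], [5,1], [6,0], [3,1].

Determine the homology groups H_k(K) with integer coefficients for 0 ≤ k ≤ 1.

Order the vertices as 0 < 1 < 2 < 3 < 4 < 5 < 6. Listing each simplex with vertices in this order, K has dimension 1 with simplices:

  0-simplices (7): [0], [1], [2], [3], [4], [5], [6]
  1-simplices (9): [0,3], [0,6], [1,3], [1,5], [2,3], [2,4], [3,4], [3,5], [3,6]

giving chain groups C_0 ≅ Z^7, C_1 ≅ Z^9.

∂_1: C_1 → C_0 maps an edge to its endpoints' difference, ∂[p,q] = q − p. For instance
  ∂[3,4] = [4] − [3].
The resulting 7×9 matrix has rank 6, and its Smith normal form has invariant factors (1,1,1,1,1,1).

Computing H_k = (kernel of ∂_k) / (image of ∂_{k+1}):

  H_0: rank C_0 − rank ∂_1 = 7 − 6 = 1, and the invariant factors of ∂_1 are all 1, so H_0 ≅ Z.
  H_1: rank ker ∂_1 − rank ∂_2 = (9 − 6) − 0 = 3, and there is no ∂_2, so H_1 ≅ Z^3.

As a check, the Euler characteristic is 7 − 9 = -2, which agrees with 1 − 3 = -2.
(K is a triangulation of a wedge of 3 circles.)

H_0 ≅ Z,  H_1 ≅ Z^3.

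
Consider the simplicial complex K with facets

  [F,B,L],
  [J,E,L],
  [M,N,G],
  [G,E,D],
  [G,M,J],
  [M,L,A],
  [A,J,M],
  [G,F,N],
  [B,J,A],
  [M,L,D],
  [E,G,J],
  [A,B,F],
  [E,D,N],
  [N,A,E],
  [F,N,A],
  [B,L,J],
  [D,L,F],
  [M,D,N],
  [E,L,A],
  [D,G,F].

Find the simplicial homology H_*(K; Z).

H_0 = Z,  H_1 = Z ⊕ Z/2,  H_2 = 0.

Order the vertices as A < B < D < E < F < G < J < L < M < N. Listing each simplex with vertices in this order, K has dimension 2 with simplices:

  0-simplices (10): A, B, D, E, F, G, J, L, M, N
  1-simplices (30): AB, AE, AF, AJ, AL, AM, AN, BF, BJ, BL, DE, DF, DG, DL, DM, DN, EG, EJ, EL, EN, FG, FL, FN, GJ, GM, GN, JL, JM, LM, MN
  2-simplices (20): ABF, ABJ, AEL, AEN, AFN, AJM, ALM, BFL, BJL, DEG, DEN, DFG, DFL, DLM, DMN, EGJ, EJL, FGN, GJM, GMN

Hence C_0 ≅ Z^10, C_1 ≅ Z^30, C_2 ≅ Z^20.

Boundary ∂_1: C_1 → C_0 sends each edge [p,q] (with p < q) to q − p.
This gives a 10×30 integer matrix of rank 9; reducing to Smith normal form yields diagonal entries (1,1,1,1,1,1,1,1,1).

∂_2: C_2 → C_1 maps a triangle to the signed sum of its edges. For instance
  ∂EJL = JL − EL + EJ,
  ∂FGN = GN − FN + FG.
As a 30×20 matrix over Z this has rank 20, with invariant factors (1,1,1,1,1,1,1,1,1,1,1,1,1,1,1,1,1,1,1,2).

Reading off H_k = ker ∂_k / im ∂_{k+1}:

  H_0: rank C_0 − rank ∂_1 = 10 − 9 = 1, and the invariant factors of ∂_1 are all 1, so H_0 ≅ Z.
  H_1: rank ker ∂_1 − rank ∂_2 = (30 − 9) − 20 = 1, and ∂_2 has invariant factor 2 > 1, so H_1 ≅ Z ⊕ Z/2.
  H_2: rank ker ∂_2 − rank ∂_3 = (20 − 20) − 0 = 0, and there is no ∂_3, so H_2 ≅ 0.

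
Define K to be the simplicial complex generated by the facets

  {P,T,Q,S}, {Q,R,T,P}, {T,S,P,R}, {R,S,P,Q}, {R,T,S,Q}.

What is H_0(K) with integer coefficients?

H_0 ≅ Z.

We work with the vertex ordering P < Q < R < S < T. The simplices of K, each written with vertices in increasing order, are:

  0-simplices (5): P, Q, R, S, T
  1-simplices (10): PQ, PR, PS, PT, QR, QS, QT, RS, RT, ST
  2-simplices (10): PQR, PQS, PQT, PRS, PRT, PST, QRS, QRT, QST, RST
  3-simplices (5): PQRS, PQRT, PQST, PRST, QRST

so the chain groups are C_0 ≅ Z^5, C_1 ≅ Z^10, C_2 ≅ Z^10, C_3 ≅ Z^5.

The boundary map ∂_1: C_1 → C_0 is given by ∂[p,q] = [q] − [p].
This gives a 5×10 integer matrix of rank 4; reducing to Smith normal form yields diagonal entries (1,1,1,1).

∂_2: C_2 → C_1 maps a triangle to the signed sum of its edges. For instance
  ∂PRT = RT − PT + PR,
  ∂PST = ST − PT + PS.
The resulting 10×10 matrix has rank 6, and its Smith normal form has invariant factors (1,1,1,1,1,1).

Boundary ∂_3: C_3 → C_2 sends each 3-simplex σ to the alternating sum Σ_i (−1)^i (σ with its i-th vertex removed). For instance
  ∂PQRT = QRT − PRT + PQT − PQR,
  ∂QRST = RST − QST + QRT − QRS.
The 10×5 boundary matrix has rank 4 and Smith normal form diag(1,1,1,1).

Computing H_k = (kernel of ∂_k) / (image of ∂_{k+1}):

  H_0: rank C_0 − rank ∂_1 = 5 − 4 = 1, and the invariant factors of ∂_1 are all 1, so H_0 ≅ Z.

(K is a triangulation of the 3-sphere S^3.)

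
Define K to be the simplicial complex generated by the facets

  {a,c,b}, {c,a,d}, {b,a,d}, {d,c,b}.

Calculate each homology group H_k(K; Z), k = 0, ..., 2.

H_0 = Z,  H_1 = 0,  H_2 = Z.

K has 4 vertices, 6 edges, 4 triangles.
rank ∂_0 = 0, rank ∂_1 = 3 ⇒ b_0 = 4 − 0 − 3 = 1; all invariant factors of ∂_1 are 1 so no torsion. So H_0 = Z.
rank ∂_1 = 3, rank ∂_2 = 3 ⇒ b_1 = 6 − 3 − 3 = 0; all invariant factors of ∂_2 are 1 so no torsion. So H_1 = 0.
rank ∂_2 = 3, rank ∂_3 = 0 ⇒ b_2 = 4 − 3 − 0 = 1. So H_2 = Z.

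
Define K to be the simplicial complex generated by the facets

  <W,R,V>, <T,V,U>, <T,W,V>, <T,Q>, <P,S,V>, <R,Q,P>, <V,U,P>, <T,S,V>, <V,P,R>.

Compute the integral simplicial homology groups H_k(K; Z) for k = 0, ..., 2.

H_0 ≅ Z,  H_1 ≅ Z,  H_2 = 0.

Take the total order P < Q < R < S < T < U < V < W on the vertex set. Then K (dimension 2) consists of the simplices:

  0-simplices (8): P, Q, R, S, T, U, V, W
  1-simplices (16): PQ, PR, PS, PU, PV, QR, QT, RV, RW, ST, SV, TU, TV, TW, UV, VW
  2-simplices (8): PQR, PRV, PSV, PUV, RVW, STV, TUV, TVW

giving chain groups C_0 ≅ Z^8, C_1 ≅ Z^16, C_2 ≅ Z^8.

∂_1: C_1 → C_0 sends each edge [p,q] (with p < q) to q − p. For instance
  ∂PR = R − P.
The resulting 8×16 matrix has rank 7, and its Smith normal form has invariant factors (1,1,1,1,1,1,1).

Boundary ∂_2: C_2 → C_1 sends each 2-simplex [p,q,r] to [q,r] − [p,r] + [p,q]. For instance
  ∂PUV = UV − PV + PU,
  ∂PQR = QR − PR + PQ.
The resulting 16×8 matrix has rank 8, and its Smith normal form has invariant factors (1,1,1,1,1,1,1,1).

Computing H_k = (kernel of ∂_k) / (image of ∂_{k+1}):

  H_0: rank C_0 − rank ∂_1 = 8 − 7 = 1, and the invariant factors of ∂_1 are all 1, so H_0 ≅ Z.
  H_1: rank ker ∂_1 − rank ∂_2 = (16 − 7) − 8 = 1, and the invariant factors of ∂_2 are all 1, so H_1 ≅ Z.
  H_2: rank ker ∂_2 − rank ∂_3 = (8 − 8) − 0 = 0, and there is no ∂_3, so H_2 ≅ 0.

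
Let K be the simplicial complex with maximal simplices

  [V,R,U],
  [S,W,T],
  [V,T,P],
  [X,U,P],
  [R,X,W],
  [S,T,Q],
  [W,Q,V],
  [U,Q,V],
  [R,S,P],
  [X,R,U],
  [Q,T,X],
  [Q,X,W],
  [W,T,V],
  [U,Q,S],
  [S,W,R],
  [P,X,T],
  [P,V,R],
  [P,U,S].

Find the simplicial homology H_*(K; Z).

H_0 = Z,  H_1 = Z × Z/2,  H_2 = 0.

Fix the vertex order P < Q < R < S < T < U < V < W < X and write every simplex with vertices in increasing order. Then dim K = 2 and the simplices of K are:

  0-simplices (9): P, Q, R, S, T, U, V, W, X
  1-simplices (27): PR, PS, PT, PU, PV, PX, QS, QT, QU, QV, QW, QX, RS, RU, RV, RW, RX, ST, SU, SW, TV, TW, TX, UV, UX, VW, WX
  2-simplices (18): PRS, PRV, PSU, PTV, PTX, PUX, QST, QSU, QTX, QUV, QVW, QWX, RSW, RUV, RUX, RWX, STW, TVW

Hence C_0 ≅ Z^9, C_1 ≅ Z^27, C_2 ≅ Z^18.

∂_1: C_1 → C_0 sends each edge [p,q] (with p < q) to q − p. For instance
  ∂WX = X − W.
The 9×27 boundary matrix has rank 8 and Smith normal form diag(1,1,1,1,1,1,1,1).

The boundary map ∂_2: C_2 → C_1 maps a triangle to the signed sum of its edges. For instance
  ∂RUX = UX − RX + RU,
  ∂PRS = RS − PS + PR.
The resulting 27×18 matrix has rank 18, and its Smith normal form has invariant factors (1,1,1,1,1,1,1,1,1,1,1,1,1,1,1,1,1,2).

Computing H_k = (kernel of ∂_k) / (image of ∂_{k+1}):

  H_0: rank C_0 − rank ∂_1 = 9 − 8 = 1, and the invariant factors of ∂_1 are all 1, so H_0 = Z.
  H_1: rank ker ∂_1 − rank ∂_2 = (27 − 8) − 18 = 1, and ∂_2 has invariant factor 2 > 1, so H_1 = Z × Z/2.
  H_2: rank ker ∂_2 − rank ∂_3 = (18 − 18) − 0 = 0, and there is no ∂_3, so H_2 = 0.

As a check, the Euler characteristic is 9 − 27 + 18 = 0, which agrees with 1 − 1 + 0 = 0.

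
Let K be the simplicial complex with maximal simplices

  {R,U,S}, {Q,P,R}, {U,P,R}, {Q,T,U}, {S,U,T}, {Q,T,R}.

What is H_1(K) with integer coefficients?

H_1 = Z.

Fix the vertex order P < Q < R < S < T < U and write every simplex with vertices in increasing order. Then dim K = 2 and the simplices of K are:

  0-simplices (6): P, Q, R, S, T, U
  1-simplices (12): PQ, PR, PU, QR, QT, QU, RS, RT, RU, ST, SU, TU
  2-simplices (6): PQR, PRU, QRT, QTU, RSU, STU

Hence C_0 ≅ Z^6, C_1 ≅ Z^12, C_2 ≅ Z^6.

∂_1: C_1 → C_0 sends each edge [p,q] (with p < q) to q − p. For instance
  ∂QT = T − Q.
As a 6×12 matrix over Z this has rank 5, with invariant factors (1,1,1,1,1).

∂_2: C_2 → C_1 maps a triangle to the signed sum of its edges. For instance
  ∂QTU = TU − QU + QT,
  ∂STU = TU − SU + ST.
The 12×6 boundary matrix has rank 6 and Smith normal form diag(1,1,1,1,1,1).

Now H_k = ker ∂_k / im ∂_{k+1}, so:

  H_1: rank ker ∂_1 − rank ∂_2 = (12 − 5) − 6 = 1, and the invariant factors of ∂_2 are all 1, so H_1 = Z.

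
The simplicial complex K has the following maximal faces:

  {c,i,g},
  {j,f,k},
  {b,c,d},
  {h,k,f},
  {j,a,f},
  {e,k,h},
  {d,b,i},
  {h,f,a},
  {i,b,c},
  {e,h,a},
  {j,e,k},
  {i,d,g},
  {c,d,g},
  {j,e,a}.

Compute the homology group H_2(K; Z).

We work with the vertex ordering a < b < c < d < e < f < g < h < i < j < k. The simplices of K, each written with vertices in increasing order, are:

  0-simplices (11): a, b, c, d, e, f, g, h, i, j, k
  1-simplices (21): ae, af, ah, aj, bc, bd, bi, cd, cg, ci, dg, di, eh, ej, ek, fh, fj, fk, gi, hk, jk
  2-simplices (14): aeh, aej, afh, afj, bcd, bci, bdi, cdg, cgi, dgi, ehk, ejk, fhk, fjk

Hence C_0 ≅ Z^11, C_1 ≅ Z^21, C_2 ≅ Z^14.

Boundary ∂_1: C_1 → C_0 maps an edge to its endpoints' difference, ∂[p,q] = q − p. For instance
  ∂cd = d − c.
The 11×21 boundary matrix has rank 9 and Smith normal form diag(1,1,1,1,1,1,1,1,1).

Boundary ∂_2: C_2 → C_1 acts by ∂[p,q,r] = [q,r] − [p,r] + [p,q]. For instance
  ∂fjk = jk − fk + fj,
  ∂dgi = gi − di + dg.
The resulting 21×14 matrix has rank 12, and its Smith normal form has invariant factors (1,1,1,1,1,1,1,1,1,1,1,1).

From H_k ≅ ker(∂_k) / im(∂_{k+1}) we obtain:

  H_2: rank ker ∂_2 − rank ∂_3 = (14 − 12) − 0 = 2, and there is no ∂_3, so H_2 = Z^2.

(K is a triangulation of the disjoint union of the 2-sphere S^2 and the 2-sphere S^2.)

H_2 ≅ Z^2.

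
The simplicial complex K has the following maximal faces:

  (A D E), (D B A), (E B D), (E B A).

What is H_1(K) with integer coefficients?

K has 4 vertices, 6 edges, 4 triangles.
rank ∂_1 = 3, rank ∂_2 = 3 ⇒ b_1 = 6 − 3 − 3 = 0; all invariant factors of ∂_2 are 1 so no torsion. So H_1 = 0.

H_1 ≅ 0.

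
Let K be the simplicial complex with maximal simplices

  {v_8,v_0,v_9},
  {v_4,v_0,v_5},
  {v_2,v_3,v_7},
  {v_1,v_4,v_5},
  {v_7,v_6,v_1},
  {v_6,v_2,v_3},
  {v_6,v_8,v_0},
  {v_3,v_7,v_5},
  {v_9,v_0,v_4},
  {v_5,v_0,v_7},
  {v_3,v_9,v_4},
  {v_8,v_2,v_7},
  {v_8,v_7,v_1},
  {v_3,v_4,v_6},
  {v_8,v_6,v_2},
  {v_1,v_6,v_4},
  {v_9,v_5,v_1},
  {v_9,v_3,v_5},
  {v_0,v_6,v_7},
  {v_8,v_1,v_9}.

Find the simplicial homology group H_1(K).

K has 10 vertices, 30 edges, 20 triangles.
rank ∂_1 = 9, rank ∂_2 = 20 ⇒ b_1 = 30 − 9 − 20 = 1; ∂_2 has invariant factor(s) [2] giving torsion. So H_1 = Z ⊕ Z/2.

H_1 = Z ⊕ Z/2.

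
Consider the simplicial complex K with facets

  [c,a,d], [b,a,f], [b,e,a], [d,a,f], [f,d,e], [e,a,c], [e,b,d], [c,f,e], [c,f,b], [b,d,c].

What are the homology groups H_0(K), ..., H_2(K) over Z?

We work with the vertex ordering a < b < c < d < e < f. The simplices of K, each written with vertices in increasing order, are:

  0-simplices (6): a, b, c, d, e, f
  1-simplices (15): ab, ac, ad, ae, af, bc, bd, be, bf, cd, ce, cf, de, df, ef
  2-simplices (10): abe, abf, acd, ace, adf, bcd, bcf, bde, cef, def

so the chain groups are C_0 ≅ Z^6, C_1 ≅ Z^15, C_2 ≅ Z^10.

∂_1: C_1 → C_0 maps an edge to its endpoints' difference, ∂[p,q] = q − p.
This gives a 6×15 integer matrix of rank 5; reducing to Smith normal form yields diagonal entries (1,1,1,1,1).

∂_2: C_2 → C_1 acts by ∂[p,q,r] = [q,r] − [p,r] + [p,q]. For instance
  ∂bcf = cf − bf + bc,
  ∂cef = ef − cf + ce.
The 15×10 boundary matrix has rank 10 and Smith normal form diag(1,1,1,1,1,1,1,1,1,2).

Now H_k = ker ∂_k / im ∂_{k+1}, so:

  H_0: rank C_0 − rank ∂_1 = 6 − 5 = 1, and the invariant factors of ∂_1 are all 1, so H_0 ≅ Z.
  H_1: rank ker ∂_1 − rank ∂_2 = (15 − 5) − 10 = 0, and ∂_2 has invariant factor 2 > 1, so H_1 ≅ Z_2.
  H_2: rank ker ∂_2 − rank ∂_3 = (10 − 10) − 0 = 0, and there is no ∂_3, so H_2 ≅ 0.

As a check, the Euler characteristic is 6 − 15 + 10 = 1, which agrees with 1 − 0 + 0 = 1.
(K is a triangulation of the real projective plane RP^2.)

H_0 = Z,  H_1 = Z_2,  H_2 = 0.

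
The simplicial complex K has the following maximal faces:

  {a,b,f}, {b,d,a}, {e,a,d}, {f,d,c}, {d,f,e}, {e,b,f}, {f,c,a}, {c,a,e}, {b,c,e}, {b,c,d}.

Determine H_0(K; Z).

Order the vertices as a < b < c < d < e < f. Listing each simplex with vertices in this order, K has dimension 2 with simplices:

  0-simplices (6): a, b, c, d, e, f
  1-simplices (15): ab, ac, ad, ae, af, bc, bd, be, bf, cd, ce, cf, de, df, ef
  2-simplices (10): abd, abf, ace, acf, ade, bcd, bce, bef, cdf, def

giving chain groups C_0 ≅ Z^6, C_1 ≅ Z^15, C_2 ≅ Z^10.

∂_1: C_1 → C_0 maps an edge to its endpoints' difference, ∂[p,q] = q − p.
The 6×15 boundary matrix has rank 5 and Smith normal form diag(1,1,1,1,1).

Boundary ∂_2: C_2 → C_1 maps a triangle to the signed sum of its edges. For instance
  ∂abd = bd − ad + ab,
  ∂acf = cf − af + ac.
The 15×10 boundary matrix has rank 10 and Smith normal form diag(1,1,1,1,1,1,1,1,1,2).

Now H_k = ker ∂_k / im ∂_{k+1}, so:

  H_0: rank C_0 − rank ∂_1 = 6 − 5 = 1, and the invariant factors of ∂_1 are all 1, so H_0 ≅ Z.

H_0 = Z.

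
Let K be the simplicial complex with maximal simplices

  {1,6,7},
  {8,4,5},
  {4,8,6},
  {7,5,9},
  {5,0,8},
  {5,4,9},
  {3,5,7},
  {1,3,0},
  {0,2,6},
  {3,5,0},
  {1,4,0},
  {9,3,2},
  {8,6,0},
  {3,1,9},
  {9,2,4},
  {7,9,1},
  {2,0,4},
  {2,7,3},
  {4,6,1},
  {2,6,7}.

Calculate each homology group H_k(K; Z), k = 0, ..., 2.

We work with the vertex ordering 0 < 1 < 2 < 3 < 4 < 5 < 6 < 7 < 8 < 9. The simplices of K, each written with vertices in increasing order, are:

  0-simplices (10): [0], [1], [2], [3], [4], [5], [6], [7], [8], [9]
  1-simplices (30): (30 of them)
  2-simplices (20): (20 of them)

Hence C_0 ≅ Z^10, C_1 ≅ Z^30, C_2 ≅ Z^20.

Boundary ∂_1: C_1 → C_0 sends each edge [p,q] (with p < q) to q − p.
The 10×30 boundary matrix has rank 9 and Smith normal form diag(1,1,1,1,1,1,1,1,1).

Boundary ∂_2: C_2 → C_1 acts by ∂[p,q,r] = [q,r] − [p,r] + [p,q]. For instance
  ∂[0,3,5] = [3,5] − [0,5] + [0,3],
  ∂[2,6,7] = [6,7] − [2,7] + [2,6].
As a 30×20 matrix over Z this has rank 20, with invariant factors (1,1,1,1,1,1,1,1,1,1,1,1,1,1,1,1,1,1,1,2).

From H_k ≅ ker(∂_k) / im(∂_{k+1}) we obtain:

  H_0: rank C_0 − rank ∂_1 = 10 − 9 = 1, and the invariant factors of ∂_1 are all 1, so H_0 = Z.
  H_1: rank ker ∂_1 − rank ∂_2 = (30 − 9) − 20 = 1, and ∂_2 has invariant factor 2 > 1, so H_1 = Z ⊕ Z_2.
  H_2: rank ker ∂_2 − rank ∂_3 = (20 − 20) − 0 = 0, and there is no ∂_3, so H_2 = 0.

(K is a triangulation of the Klein bottle.)

H_0 = Z,  H_1 = Z ⊕ Z_2,  H_2 = 0.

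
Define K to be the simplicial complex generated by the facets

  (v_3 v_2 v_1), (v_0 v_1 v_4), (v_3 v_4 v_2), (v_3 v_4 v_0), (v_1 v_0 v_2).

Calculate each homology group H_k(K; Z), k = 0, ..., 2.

H_0 = Z,  H_1 = Z,  H_2 = 0.

We work with the vertex ordering v_0 < v_1 < v_2 < v_3 < v_4. The simplices of K, each written with vertices in increasing order, are:

  0-simplices (5): [v_0], [v_1], [v_2], [v_3], [v_4]
  1-simplices (10): [v_0,v_1], [v_0,v_2], [v_0,v_3], [v_0,v_4], [v_1,v_2], [v_1,v_3], [v_1,v_4], [v_2,v_3], [v_2,v_4], [v_3,v_4]
  2-simplices (5): [v_0,v_1,v_2], [v_0,v_1,v_4], [v_0,v_3,v_4], [v_1,v_2,v_3], [v_2,v_3,v_4]

giving chain groups C_0 ≅ Z^5, C_1 ≅ Z^10, C_2 ≅ Z^5.

∂_1: C_1 → C_0 is given by ∂[p,q] = [q] − [p]. For instance
  ∂[v_1,v_2] = [v_2] − [v_1].
The 5×10 boundary matrix has rank 4 and Smith normal form diag(1,1,1,1).

∂_2: C_2 → C_1 maps a triangle to the signed sum of its edges. For instance
  ∂[v_0,v_1,v_2] = [v_1,v_2] − [v_0,v_2] + [v_0,v_1],
  ∂[v_0,v_1,v_4] = [v_1,v_4] − [v_0,v_4] + [v_0,v_1].
As a 10×5 matrix over Z this has rank 5, with invariant factors (1,1,1,1,1).

Reading off H_k = ker ∂_k / im ∂_{k+1}:

  H_0: rank C_0 − rank ∂_1 = 5 − 4 = 1, and the invariant factors of ∂_1 are all 1, so H_0 ≅ Z.
  H_1: rank ker ∂_1 − rank ∂_2 = (10 − 4) − 5 = 1, and the invariant factors of ∂_2 are all 1, so H_1 ≅ Z.
  H_2: rank ker ∂_2 − rank ∂_3 = (5 − 5) − 0 = 0, and there is no ∂_3, so H_2 ≅ 0.

As a check, the Euler characteristic is 5 − 10 + 5 = 0, which agrees with 1 − 1 + 0 = 0.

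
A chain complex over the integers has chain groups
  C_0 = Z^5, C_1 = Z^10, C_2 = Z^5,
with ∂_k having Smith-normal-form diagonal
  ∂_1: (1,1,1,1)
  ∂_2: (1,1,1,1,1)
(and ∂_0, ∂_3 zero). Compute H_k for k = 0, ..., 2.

H_0: b_0 = 5 − 0 − 4 = 1; torsion from ∂_1 factors > 1: none. So H_0 = Z.
H_1: b_1 = 10 − 4 − 5 = 1; torsion from ∂_2 factors > 1: none. So H_1 = Z.
H_2: b_2 = 5 − 5 − 0 = 0; torsion from ∂_3 factors > 1: none. So H_2 = 0.

H_0 = Z,  H_1 = Z,  H_2 = 0.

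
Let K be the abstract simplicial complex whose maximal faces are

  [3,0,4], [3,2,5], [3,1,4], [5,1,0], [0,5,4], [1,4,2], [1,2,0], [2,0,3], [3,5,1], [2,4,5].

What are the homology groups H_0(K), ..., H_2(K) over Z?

H_0 = Z,  H_1 = Z/2,  H_2 = 0.

Order the vertices as 0 < 1 < 2 < 3 < 4 < 5. Listing each simplex with vertices in this order, K has dimension 2 with simplices:

  0-simplices (6): [0], [1], [2], [3], [4], [5]
  1-simplices (15): [0,1], [0,2], [0,3], [0,4], [0,5], [1,2], [1,3], [1,4], [1,5], [2,3], [2,4], [2,5], [3,4], [3,5], [4,5]
  2-simplices (10): [0,1,2], [0,1,5], [0,2,3], [0,3,4], [0,4,5], [1,2,4], [1,3,4], [1,3,5], [2,3,5], [2,4,5]

Hence C_0 ≅ Z^6, C_1 ≅ Z^15, C_2 ≅ Z^10.

The boundary map ∂_1: C_1 → C_0 is given by ∂[p,q] = [q] − [p]. For instance
  ∂[4,5] = [5] − [4].
As a 6×15 matrix over Z this has rank 5, with invariant factors (1,1,1,1,1).

Boundary ∂_2: C_2 → C_1 sends each 2-simplex [p,q,r] to [q,r] − [p,r] + [p,q]. For instance
  ∂[1,2,4] = [2,4] − [1,4] + [1,2],
  ∂[0,3,4] = [3,4] − [0,4] + [0,3].
As a 15×10 matrix over Z this has rank 10, with invariant factors (1,1,1,1,1,1,1,1,1,2).

Reading off H_k = ker ∂_k / im ∂_{k+1}:

  H_0: rank C_0 − rank ∂_1 = 6 − 5 = 1, and the invariant factors of ∂_1 are all 1, so H_0 ≅ Z.
  H_1: rank ker ∂_1 − rank ∂_2 = (15 − 5) − 10 = 0, and ∂_2 has invariant factor 2 > 1, so H_1 ≅ Z/2.
  H_2: rank ker ∂_2 − rank ∂_3 = (10 − 10) − 0 = 0, and there is no ∂_3, so H_2 ≅ 0.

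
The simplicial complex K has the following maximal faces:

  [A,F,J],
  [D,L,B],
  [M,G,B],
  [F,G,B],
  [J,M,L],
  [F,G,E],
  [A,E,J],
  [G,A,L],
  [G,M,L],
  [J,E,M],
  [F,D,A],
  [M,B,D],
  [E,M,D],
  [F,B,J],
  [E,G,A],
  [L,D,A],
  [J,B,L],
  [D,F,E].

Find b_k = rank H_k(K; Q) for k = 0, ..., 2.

b_0 = 1, b_1 = 1, b_2 = 0.

Fix the vertex order A < B < D < E < F < G < J < L < M and write every simplex with vertices in increasing order. Then dim K = 2 and the simplices of K are:

  0-simplices (9): A, B, D, E, F, G, J, L, M
  1-simplices (27): AD, AE, AF, AG, AJ, AL, BD, BF, BG, BJ, BL, BM, DE, DF, DL, DM, EF, EG, EJ, EM, FG, FJ, GL, GM, JL, JM, LM
  2-simplices (18): ADF, ADL, AEG, AEJ, AFJ, AGL, BDL, BDM, BFG, BFJ, BGM, BJL, DEF, DEM, EFG, EJM, GLM, JLM

giving chain groups C_0 ≅ Z^9, C_1 ≅ Z^27, C_2 ≅ Z^18.

∂_1: C_1 → C_0 sends each edge [p,q] (with p < q) to q − p.
The 9×27 boundary matrix has rank 8 and Smith normal form diag(1,1,1,1,1,1,1,1).

The boundary map ∂_2: C_2 → C_1 acts by ∂[p,q,r] = [q,r] − [p,r] + [p,q]. For instance
  ∂GLM = LM − GM + GL,
  ∂BDM = DM − BM + BD.
This gives a 27×18 integer matrix of rank 18; reducing to Smith normal form yields diagonal entries (1,1,1,1,1,1,1,1,1,1,1,1,1,1,1,1,1,2).

Now H_k = ker ∂_k / im ∂_{k+1}, so:

  H_0: rank C_0 − rank ∂_1 = 9 − 8 = 1, and the invariant factors of ∂_1 are all 1, so H_0 ≅ Z.
  H_1: rank ker ∂_1 − rank ∂_2 = (27 − 8) − 18 = 1, and ∂_2 has invariant factor 2 > 1, so H_1 ≅ Z ⊕ Z/2.
  H_2: rank ker ∂_2 − rank ∂_3 = (18 − 18) − 0 = 0, and there is no ∂_3, so H_2 ≅ 0.

Hence the Betti numbers are b_0 = 1, b_1 = 1, b_2 = 0.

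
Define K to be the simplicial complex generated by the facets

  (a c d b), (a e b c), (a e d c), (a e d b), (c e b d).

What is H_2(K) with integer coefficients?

Fix the vertex order a < b < c < d < e and write every simplex with vertices in increasing order. Then dim K = 3 and the simplices of K are:

  0-simplices (5): a, b, c, d, e
  1-simplices (10): ab, ac, ad, ae, bc, bd, be, cd, ce, de
  2-simplices (10): abc, abd, abe, acd, ace, ade, bcd, bce, bde, cde
  3-simplices (5): abcd, abce, abde, acde, bcde

Hence C_0 ≅ Z^5, C_1 ≅ Z^10, C_2 ≅ Z^10, C_3 ≅ Z^5.

∂_1: C_1 → C_0 is given by ∂[p,q] = [q] − [p]. For instance
  ∂ad = d − a.
The 5×10 boundary matrix has rank 4 and Smith normal form diag(1,1,1,1).

Boundary ∂_2: C_2 → C_1 sends each 2-simplex [p,q,r] to [q,r] − [p,r] + [p,q]. For instance
  ∂bcd = cd − bd + bc,
  ∂abd = bd − ad + ab.
The 10×10 boundary matrix has rank 6 and Smith normal form diag(1,1,1,1,1,1).

The boundary map ∂_3: C_3 → C_2 sends each 3-simplex σ to the alternating sum Σ_i (−1)^i (σ with its i-th vertex removed). For instance
  ∂abcd = bcd − acd + abd − abc,
  ∂acde = cde − ade + ace − acd.
As a 10×5 matrix over Z this has rank 4, with invariant factors (1,1,1,1).

Now H_k = ker ∂_k / im ∂_{k+1}, so:

  H_2: rank ker ∂_2 − rank ∂_3 = (10 − 6) − 4 = 0, and the invariant factors of ∂_3 are all 1, so H_2 ≅ 0.

(K is a triangulation of the 3-sphere S^3.)

H_2 ≅ 0.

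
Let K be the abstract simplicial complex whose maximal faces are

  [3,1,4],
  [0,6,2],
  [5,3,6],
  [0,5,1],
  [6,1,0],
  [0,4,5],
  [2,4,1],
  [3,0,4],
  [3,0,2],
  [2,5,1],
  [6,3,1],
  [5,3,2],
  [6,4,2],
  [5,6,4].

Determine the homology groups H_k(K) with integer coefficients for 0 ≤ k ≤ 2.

H_0 ≅ Z,  H_1 ≅ Z^2,  H_2 ≅ Z.

Order the vertices as 0 < 1 < 2 < 3 < 4 < 5 < 6. Listing each simplex with vertices in this order, K has dimension 2 with simplices:

  0-simplices (7): [0], [1], [2], [3], [4], [5], [6]
  1-simplices (21): [0,1], [0,2], [0,3], [0,4], [0,5], [0,6], [1,2], [1,3], [1,4], [1,5], [1,6], [2,3], [2,4], [2,5], [2,6], [3,4], [3,5], [3,6], [4,5], [4,6], [5,6]
  2-simplices (14): [0,1,5], [0,1,6], [0,2,3], [0,2,6], [0,3,4], [0,4,5], [1,2,4], [1,2,5], [1,3,4], [1,3,6], [2,3,5], [2,4,6], [3,5,6], [4,5,6]

so the chain groups are C_0 ≅ Z^7, C_1 ≅ Z^21, C_2 ≅ Z^14.

Boundary ∂_1: C_1 → C_0 maps an edge to its endpoints' difference, ∂[p,q] = q − p. For instance
  ∂[0,2] = [2] − [0].
This gives a 7×21 integer matrix of rank 6; reducing to Smith normal form yields diagonal entries (1,1,1,1,1,1).

The boundary map ∂_2: C_2 → C_1 maps a triangle to the signed sum of its edges. For instance
  ∂[1,2,4] = [2,4] − [1,4] + [1,2],
  ∂[0,3,4] = [3,4] − [0,4] + [0,3].
This gives a 21×14 integer matrix of rank 13; reducing to Smith normal form yields diagonal entries (1,1,1,1,1,1,1,1,1,1,1,1,1).

Reading off H_k = ker ∂_k / im ∂_{k+1}:

  H_0: rank C_0 − rank ∂_1 = 7 − 6 = 1, and the invariant factors of ∂_1 are all 1, so H_0 ≅ Z.
  H_1: rank ker ∂_1 − rank ∂_2 = (21 − 6) − 13 = 2, and the invariant factors of ∂_2 are all 1, so H_1 ≅ Z^2.
  H_2: rank ker ∂_2 − rank ∂_3 = (14 − 13) − 0 = 1, and there is no ∂_3, so H_2 ≅ Z.

As a check, the Euler characteristic is 7 − 21 + 14 = 0, which agrees with 1 − 2 + 1 = 0.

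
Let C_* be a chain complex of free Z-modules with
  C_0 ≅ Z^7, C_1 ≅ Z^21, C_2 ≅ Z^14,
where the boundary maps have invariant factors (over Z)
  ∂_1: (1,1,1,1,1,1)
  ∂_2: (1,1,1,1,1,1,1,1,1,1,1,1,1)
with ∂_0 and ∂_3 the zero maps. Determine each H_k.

H_0: b_0 = 7 − 0 − 6 = 1; torsion from ∂_1 factors > 1: none. So H_0 ≅ Z.
H_1: b_1 = 21 − 6 − 13 = 2; torsion from ∂_2 factors > 1: none. So H_1 ≅ Z^2.
H_2: b_2 = 14 − 13 − 0 = 1; torsion from ∂_3 factors > 1: none. So H_2 ≅ Z.

H_0 ≅ Z,  H_1 ≅ Z^2,  H_2 ≅ Z.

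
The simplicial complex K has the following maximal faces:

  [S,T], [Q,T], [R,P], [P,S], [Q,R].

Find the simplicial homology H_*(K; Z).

H_0 = Z,  H_1 = Z.

Fix the vertex order P < Q < R < S < T and write every simplex with vertices in increasing order. Then dim K = 1 and the simplices of K are:

  0-simplices (5): P, Q, R, S, T
  1-simplices (5): PR, PS, QR, QT, ST

giving chain groups C_0 ≅ Z^5, C_1 ≅ Z^5.

Boundary ∂_1: C_1 → C_0 is given by ∂[p,q] = [q] − [p]. For instance
  ∂PS = S − P.
This gives a 5×5 integer matrix of rank 4; reducing to Smith normal form yields diagonal entries (1,1,1,1).

Reading off H_k = ker ∂_k / im ∂_{k+1}:

  H_0: rank C_0 − rank ∂_1 = 5 − 4 = 1, and the invariant factors of ∂_1 are all 1, so H_0 ≅ Z.
  H_1: rank ker ∂_1 − rank ∂_2 = (5 − 4) − 0 = 1, and there is no ∂_2, so H_1 ≅ Z.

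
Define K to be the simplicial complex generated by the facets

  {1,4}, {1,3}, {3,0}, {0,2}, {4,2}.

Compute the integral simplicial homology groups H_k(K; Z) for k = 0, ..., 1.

We work with the vertex ordering 0 < 1 < 2 < 3 < 4. The simplices of K, each written with vertices in increasing order, are:

  0-simplices (5): [0], [1], [2], [3], [4]
  1-simplices (5): [0,2], [0,3], [1,3], [1,4], [2,4]

giving chain groups C_0 ≅ Z^5, C_1 ≅ Z^5.

Boundary ∂_1: C_1 → C_0 is given by ∂[p,q] = [q] − [p].
The resulting 5×5 matrix has rank 4, and its Smith normal form has invariant factors (1,1,1,1).

Computing H_k = (kernel of ∂_k) / (image of ∂_{k+1}):

  H_0: rank C_0 − rank ∂_1 = 5 − 4 = 1, and the invariant factors of ∂_1 are all 1, so H_0 ≅ Z.
  H_1: rank ker ∂_1 − rank ∂_2 = (5 − 4) − 0 = 1, and there is no ∂_2, so H_1 ≅ Z.

As a check, the Euler characteristic is 5 − 5 = 0, which agrees with 1 − 1 = 0.

H_0 ≅ Z,  H_1 ≅ Z.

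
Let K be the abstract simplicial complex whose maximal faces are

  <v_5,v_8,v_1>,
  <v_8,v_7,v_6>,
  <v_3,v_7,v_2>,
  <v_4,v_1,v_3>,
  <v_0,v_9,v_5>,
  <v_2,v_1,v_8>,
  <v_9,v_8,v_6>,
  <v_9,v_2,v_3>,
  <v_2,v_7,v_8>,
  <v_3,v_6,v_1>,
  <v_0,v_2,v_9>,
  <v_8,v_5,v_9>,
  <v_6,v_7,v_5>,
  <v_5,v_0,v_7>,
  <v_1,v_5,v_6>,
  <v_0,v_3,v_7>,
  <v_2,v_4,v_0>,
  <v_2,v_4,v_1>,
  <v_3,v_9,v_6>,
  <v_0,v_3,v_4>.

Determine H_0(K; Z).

K has 10 vertices, 30 edges, 20 triangles.
rank ∂_0 = 0, rank ∂_1 = 9 ⇒ b_0 = 10 − 0 − 9 = 1; all invariant factors of ∂_1 are 1 so no torsion. So H_0 ≅ Z.

H_0 = Z.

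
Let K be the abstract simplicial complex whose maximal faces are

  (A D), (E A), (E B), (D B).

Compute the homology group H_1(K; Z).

Order the vertices as A < B < D < E. Listing each simplex with vertices in this order, K has dimension 1 with simplices:

  0-simplices (4): A, B, D, E
  1-simplices (4): AD, AE, BD, BE

so the chain groups are C_0 ≅ Z^4, C_1 ≅ Z^4.

The boundary map ∂_1: C_1 → C_0 maps an edge to its endpoints' difference, ∂[p,q] = q − p. For instance
  ∂AE = E − A.
The resulting 4×4 matrix has rank 3, and its Smith normal form has invariant factors (1,1,1).

Reading off H_k = ker ∂_k / im ∂_{k+1}:

  H_1: rank ker ∂_1 − rank ∂_2 = (4 − 3) − 0 = 1, and there is no ∂_2, so H_1 = Z.

H_1 ≅ Z.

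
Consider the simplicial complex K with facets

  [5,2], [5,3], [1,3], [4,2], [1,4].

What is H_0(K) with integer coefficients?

We work with the vertex ordering 1 < 2 < 3 < 4 < 5. The simplices of K, each written with vertices in increasing order, are:

  0-simplices (5): [1], [2], [3], [4], [5]
  1-simplices (5): [1,3], [1,4], [2,4], [2,5], [3,5]

giving chain groups C_0 ≅ Z^5, C_1 ≅ Z^5.

∂_1: C_1 → C_0 maps an edge to its endpoints' difference, ∂[p,q] = q − p. For instance
  ∂[1,4] = [4] − [1].
The resulting 5×5 matrix has rank 4, and its Smith normal form has invariant factors (1,1,1,1).

From H_k ≅ ker(∂_k) / im(∂_{k+1}) we obtain:

  H_0: rank C_0 − rank ∂_1 = 5 − 4 = 1, and the invariant factors of ∂_1 are all 1, so H_0 ≅ Z.

H_0 ≅ Z.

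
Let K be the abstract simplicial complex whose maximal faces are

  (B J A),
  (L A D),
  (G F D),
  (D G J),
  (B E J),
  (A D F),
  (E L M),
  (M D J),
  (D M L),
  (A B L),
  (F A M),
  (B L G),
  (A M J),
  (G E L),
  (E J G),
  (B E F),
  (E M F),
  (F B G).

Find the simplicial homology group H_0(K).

We work with the vertex ordering A < B < D < E < F < G < J < L < M. The simplices of K, each written with vertices in increasing order, are:

  0-simplices (9): A, B, D, E, F, G, J, L, M
  1-simplices (27): AB, AD, AF, AJ, AL, AM, BE, BF, BG, BJ, BL, DF, DG, DJ, DL, DM, EF, EG, EJ, EL, EM, FG, FM, GJ, GL, JM, LM
  2-simplices (18): ABJ, ABL, ADF, ADL, AFM, AJM, BEF, BEJ, BFG, BGL, DFG, DGJ, DJM, DLM, EFM, EGJ, EGL, ELM

Hence C_0 ≅ Z^9, C_1 ≅ Z^27, C_2 ≅ Z^18.

∂_1: C_1 → C_0 maps an edge to its endpoints' difference, ∂[p,q] = q − p.
The 9×27 boundary matrix has rank 8 and Smith normal form diag(1,1,1,1,1,1,1,1).

Boundary ∂_2: C_2 → C_1 sends each 2-simplex [p,q,r] to [q,r] − [p,r] + [p,q]. For instance
  ∂BEJ = EJ − BJ + BE,
  ∂ADL = DL − AL + AD.
This gives a 27×18 integer matrix of rank 18; reducing to Smith normal form yields diagonal entries (1,1,1,1,1,1,1,1,1,1,1,1,1,1,1,1,1,2).

Reading off H_k = ker ∂_k / im ∂_{k+1}:

  H_0: rank C_0 − rank ∂_1 = 9 − 8 = 1, and the invariant factors of ∂_1 are all 1, so H_0 ≅ Z.

H_0 ≅ Z.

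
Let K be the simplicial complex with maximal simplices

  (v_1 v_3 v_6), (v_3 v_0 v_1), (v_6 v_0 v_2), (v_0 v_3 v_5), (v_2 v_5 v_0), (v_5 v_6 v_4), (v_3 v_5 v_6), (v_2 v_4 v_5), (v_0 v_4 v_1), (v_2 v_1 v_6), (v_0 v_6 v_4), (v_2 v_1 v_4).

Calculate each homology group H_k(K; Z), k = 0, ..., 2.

Order the vertices as v_0 < v_1 < v_2 < v_3 < v_4 < v_5 < v_6. Listing each simplex with vertices in this order, K has dimension 2 with simplices:

  0-simplices (7): [v_0], [v_1], [v_2], [v_3], [v_4], [v_5], [v_6]
  1-simplices (18): (18 of them)
  2-simplices (12): (12 of them)

giving chain groups C_0 ≅ Z^7, C_1 ≅ Z^18, C_2 ≅ Z^12.

∂_1: C_1 → C_0 is given by ∂[p,q] = [q] − [p].
The resulting 7×18 matrix has rank 6, and its Smith normal form has invariant factors (1,1,1,1,1,1).

The boundary map ∂_2: C_2 → C_1 sends each 2-simplex [p,q,r] to [q,r] − [p,r] + [p,q]. For instance
  ∂[v_0,v_2,v_6] = [v_2,v_6] − [v_0,v_6] + [v_0,v_2],
  ∂[v_0,v_1,v_3] = [v_1,v_3] − [v_0,v_3] + [v_0,v_1].
As a 18×12 matrix over Z this has rank 12, with invariant factors (1,1,1,1,1,1,1,1,1,1,1,2).

Computing H_k = (kernel of ∂_k) / (image of ∂_{k+1}):

  H_0: rank C_0 − rank ∂_1 = 7 − 6 = 1, and the invariant factors of ∂_1 are all 1, so H_0 = Z.
  H_1: rank ker ∂_1 − rank ∂_2 = (18 − 6) − 12 = 0, and ∂_2 has invariant factor 2 > 1, so H_1 = Z_2.
  H_2: rank ker ∂_2 − rank ∂_3 = (12 − 12) − 0 = 0, and there is no ∂_3, so H_2 = 0.

As a check, the Euler characteristic is 7 − 18 + 12 = 1, which agrees with 1 − 0 + 0 = 1.
(K is a triangulation of the real projective plane RP^2.)

H_0 = Z,  H_1 = Z_2,  H_2 = 0.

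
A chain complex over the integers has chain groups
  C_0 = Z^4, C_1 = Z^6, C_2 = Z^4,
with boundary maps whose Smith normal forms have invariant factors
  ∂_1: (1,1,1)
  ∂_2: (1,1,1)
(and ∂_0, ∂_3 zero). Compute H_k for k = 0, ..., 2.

H_0: b_0 = 4 − 0 − 3 = 1; torsion from ∂_1 factors > 1: none. So H_0 = Z.
H_1: b_1 = 6 − 3 − 3 = 0; torsion from ∂_2 factors > 1: none. So H_1 = 0.
H_2: b_2 = 4 − 3 − 0 = 1; torsion from ∂_3 factors > 1: none. So H_2 = Z.

H_0 = Z,  H_1 = 0,  H_2 = Z.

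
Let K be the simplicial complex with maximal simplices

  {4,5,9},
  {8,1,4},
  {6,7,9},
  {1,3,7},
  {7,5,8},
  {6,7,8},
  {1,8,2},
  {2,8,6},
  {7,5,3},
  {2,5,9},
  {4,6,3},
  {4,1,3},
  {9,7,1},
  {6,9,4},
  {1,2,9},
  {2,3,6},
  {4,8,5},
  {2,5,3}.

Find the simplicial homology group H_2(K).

H_2 ≅ Z.

Order the vertices as 1 < 2 < 3 < 4 < 5 < 6 < 7 < 8 < 9. Listing each simplex with vertices in this order, K has dimension 2 with simplices:

  0-simplices (9): [1], [2], [3], [4], [5], [6], [7], [8], [9]
  1-simplices (27): (27 of them)
  2-simplices (18): [1,2,8], [1,2,9], [1,3,4], [1,3,7], [1,4,8], [1,7,9], [2,3,5], [2,3,6], [2,5,9], [2,6,8], [3,4,6], [3,5,7], [4,5,8], [4,5,9], [4,6,9], [5,7,8], [6,7,8], [6,7,9]

Hence C_0 ≅ Z^9, C_1 ≅ Z^27, C_2 ≅ Z^18.

The boundary map ∂_1: C_1 → C_0 is given by ∂[p,q] = [q] − [p]. For instance
  ∂[4,6] = [6] − [4].
This gives a 9×27 integer matrix of rank 8; reducing to Smith normal form yields diagonal entries (1,1,1,1,1,1,1,1).

The boundary map ∂_2: C_2 → C_1 acts by ∂[p,q,r] = [q,r] − [p,r] + [p,q]. For instance
  ∂[3,5,7] = [5,7] − [3,7] + [3,5],
  ∂[1,4,8] = [4,8] − [1,8] + [1,4].
This gives a 27×18 integer matrix of rank 17; reducing to Smith normal form yields diagonal entries (1,1,1,1,1,1,1,1,1,1,1,1,1,1,1,1,1).

Computing H_k = (kernel of ∂_k) / (image of ∂_{k+1}):

  H_2: rank ker ∂_2 − rank ∂_3 = (18 − 17) − 0 = 1, and there is no ∂_3, so H_2 ≅ Z.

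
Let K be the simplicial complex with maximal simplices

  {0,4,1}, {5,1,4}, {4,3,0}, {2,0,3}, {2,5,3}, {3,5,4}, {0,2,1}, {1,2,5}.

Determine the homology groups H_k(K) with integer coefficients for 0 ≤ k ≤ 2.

Take the total order 0 < 1 < 2 < 3 < 4 < 5 on the vertex set. Then K (dimension 2) consists of the simplices:

  0-simplices (6): [0], [1], [2], [3], [4], [5]
  1-simplices (12): [0,1], [0,2], [0,3], [0,4], [1,2], [1,4], [1,5], [2,3], [2,5], [3,4], [3,5], [4,5]
  2-simplices (8): [0,1,2], [0,1,4], [0,2,3], [0,3,4], [1,2,5], [1,4,5], [2,3,5], [3,4,5]

giving chain groups C_0 ≅ Z^6, C_1 ≅ Z^12, C_2 ≅ Z^8.

∂_1: C_1 → C_0 sends each edge [p,q] (with p < q) to q − p. For instance
  ∂[0,1] = [1] − [0].
As a 6×12 matrix over Z this has rank 5, with invariant factors (1,1,1,1,1).

Boundary ∂_2: C_2 → C_1 acts by ∂[p,q,r] = [q,r] − [p,r] + [p,q]. For instance
  ∂[0,2,3] = [2,3] − [0,3] + [0,2],
  ∂[0,1,2] = [1,2] − [0,2] + [0,1].
This gives a 12×8 integer matrix of rank 7; reducing to Smith normal form yields diagonal entries (1,1,1,1,1,1,1).

Computing H_k = (kernel of ∂_k) / (image of ∂_{k+1}):

  H_0: rank C_0 − rank ∂_1 = 6 − 5 = 1, and the invariant factors of ∂_1 are all 1, so H_0 = Z.
  H_1: rank ker ∂_1 − rank ∂_2 = (12 − 5) − 7 = 0, and the invariant factors of ∂_2 are all 1, so H_1 = 0.
  H_2: rank ker ∂_2 − rank ∂_3 = (8 − 7) − 0 = 1, and there is no ∂_3, so H_2 = Z.

As a check, the Euler characteristic is 6 − 12 + 8 = 2, which agrees with 1 − 0 + 1 = 2.

H_0 ≅ Z,  H_1 = 0,  H_2 ≅ Z.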